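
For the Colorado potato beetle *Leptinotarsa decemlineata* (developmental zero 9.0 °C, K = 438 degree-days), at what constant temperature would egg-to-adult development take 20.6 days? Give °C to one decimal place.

Required daily accumulation = 438 / 20.6 = 21.262 DD/day.
T = T_base + 21.262 = 9.0 + 21.262 = 30.262 ≈ 30.3 °C.

30.3 °C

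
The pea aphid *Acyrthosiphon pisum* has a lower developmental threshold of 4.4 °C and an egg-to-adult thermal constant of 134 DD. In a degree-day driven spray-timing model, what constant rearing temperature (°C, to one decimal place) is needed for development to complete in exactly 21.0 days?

10.8 °C

Required daily accumulation = 134 / 21.0 = 6.381 DD/day.
T = T_base + 6.381 = 4.4 + 6.381 = 10.781 ≈ 10.8 °C.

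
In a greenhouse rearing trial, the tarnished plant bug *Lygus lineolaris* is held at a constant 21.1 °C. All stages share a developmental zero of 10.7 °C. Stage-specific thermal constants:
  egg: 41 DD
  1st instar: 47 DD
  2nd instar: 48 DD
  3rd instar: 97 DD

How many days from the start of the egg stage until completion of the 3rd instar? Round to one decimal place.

Daily accumulation at 21.1 °C = 21.1 − 10.7 = 10.4 DD/day.
Total K = 41 + 47 + 48 + 97 = 233 DD.
Total duration = 233 / 10.4 = 22.404 ≈ 22.4 days.

22.4 days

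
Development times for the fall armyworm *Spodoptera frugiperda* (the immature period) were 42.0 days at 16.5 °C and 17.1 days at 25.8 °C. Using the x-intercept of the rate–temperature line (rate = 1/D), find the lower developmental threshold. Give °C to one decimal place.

10.1 °C

Under the model K = D·(T − T_b), so D₁·(T₁ − T_b) = D₂·(T₂ − T_b).
42.0·(16.5 − T_b) = 17.1·(25.8 − T_b)
T_b = (42.0·16.5 − 17.1·25.8) / (42.0 − 17.1) = 251.82 / 24.9 = 10.113 °C ≈ 10.1 °C.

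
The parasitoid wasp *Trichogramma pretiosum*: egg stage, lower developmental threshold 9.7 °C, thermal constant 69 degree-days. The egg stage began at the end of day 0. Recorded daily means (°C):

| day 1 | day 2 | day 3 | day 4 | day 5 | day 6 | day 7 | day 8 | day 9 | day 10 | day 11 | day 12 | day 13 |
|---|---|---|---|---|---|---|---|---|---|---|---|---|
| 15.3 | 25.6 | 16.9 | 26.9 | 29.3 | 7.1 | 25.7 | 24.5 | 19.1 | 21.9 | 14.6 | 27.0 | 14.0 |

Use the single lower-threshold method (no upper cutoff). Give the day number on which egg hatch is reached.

day 7

Daily DD above 9.7 °C: 5.6, 15.9, 7.2, 17.2, 19.6, 0.0, 16.0, 14.8, 9.4, 12.2, 4.9, 17.3, 4.3.
Cumulative: 5.6, 21.5, 28.7, 45.9, 65.5, 65.5, 81.5, 96.3, 105.7, 117.9, 122.8, 140.1, 144.4.
The total first reaches 69 DD on day 7.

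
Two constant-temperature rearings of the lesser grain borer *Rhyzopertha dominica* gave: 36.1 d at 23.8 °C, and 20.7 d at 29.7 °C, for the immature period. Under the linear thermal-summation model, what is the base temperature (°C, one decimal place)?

15.9 °C

Under the model K = D·(T − T_b), so D₁·(T₁ − T_b) = D₂·(T₂ − T_b).
36.1·(23.8 − T_b) = 20.7·(29.7 − T_b)
T_b = (36.1·23.8 − 20.7·29.7) / (36.1 − 20.7) = 244.39 / 15.4 = 15.869 °C ≈ 15.9 °C.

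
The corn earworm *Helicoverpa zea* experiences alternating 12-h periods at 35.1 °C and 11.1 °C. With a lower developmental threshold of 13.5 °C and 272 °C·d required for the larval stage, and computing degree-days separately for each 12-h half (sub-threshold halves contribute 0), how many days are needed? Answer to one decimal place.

25.2 days

Day half: max(0, 35.1 − 13.5) × 0.5 = 21.6 × 0.5 = 10.80 DD.
Night half: max(0, 11.1 − 13.5) × 0.5 = 0.0 × 0.5 = 0.00 DD.
Per 24 h: 10.80 DD/day.
Duration = 272 / 10.80 = 25.185 ≈ 25.2 days.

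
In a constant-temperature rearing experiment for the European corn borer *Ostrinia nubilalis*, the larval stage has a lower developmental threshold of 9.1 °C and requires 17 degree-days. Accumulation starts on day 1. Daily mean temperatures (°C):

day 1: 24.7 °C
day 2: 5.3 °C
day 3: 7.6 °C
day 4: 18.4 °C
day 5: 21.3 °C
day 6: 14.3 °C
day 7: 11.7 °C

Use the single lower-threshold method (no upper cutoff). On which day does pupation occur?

day 4

Daily DD above 9.1 °C: 15.6, 0.0, 0.0, 9.3, 12.2, 5.2, 2.6.
Cumulative: 15.6, 15.6, 15.6, 24.9, 37.1, 42.3, 44.9.
The total first reaches 17 DD on day 4.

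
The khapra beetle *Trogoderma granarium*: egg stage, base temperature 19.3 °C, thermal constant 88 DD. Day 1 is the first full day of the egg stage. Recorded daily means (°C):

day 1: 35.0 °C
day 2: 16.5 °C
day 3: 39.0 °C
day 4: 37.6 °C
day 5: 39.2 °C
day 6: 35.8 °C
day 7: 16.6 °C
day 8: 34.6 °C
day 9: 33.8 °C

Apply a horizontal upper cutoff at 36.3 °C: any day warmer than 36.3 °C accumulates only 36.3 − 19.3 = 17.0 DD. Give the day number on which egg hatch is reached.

Daily DD above 19.3 °C (capped at 17.0): 15.7, 0.0, 17.0, 17.0, 17.0, 16.5, 0.0, 15.3, 14.5.
Cumulative: 15.7, 15.7, 32.7, 49.7, 66.7, 83.2, 83.2, 98.5, 113.0.
The total first reaches 88 DD on day 8.

day 8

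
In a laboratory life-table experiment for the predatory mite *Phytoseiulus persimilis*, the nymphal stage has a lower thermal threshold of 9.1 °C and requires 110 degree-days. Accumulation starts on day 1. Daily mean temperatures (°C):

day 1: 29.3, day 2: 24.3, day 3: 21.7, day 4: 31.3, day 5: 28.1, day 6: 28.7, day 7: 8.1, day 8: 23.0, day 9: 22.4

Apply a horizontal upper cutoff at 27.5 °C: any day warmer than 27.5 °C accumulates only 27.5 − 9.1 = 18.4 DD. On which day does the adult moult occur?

day 8

Daily DD above 9.1 °C (capped at 18.4): 18.4, 15.2, 12.6, 18.4, 18.4, 18.4, 0.0, 13.9, 13.3.
Cumulative: 18.4, 33.6, 46.2, 64.6, 83.0, 101.4, 101.4, 115.3, 128.6.
The total first reaches 110 DD on day 8.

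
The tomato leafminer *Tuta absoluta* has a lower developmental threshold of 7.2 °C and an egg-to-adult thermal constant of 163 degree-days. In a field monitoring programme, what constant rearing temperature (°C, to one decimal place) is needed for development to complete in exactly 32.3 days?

12.2 °C

Required daily accumulation = 163 / 32.3 = 5.046 DD/day.
T = T_base + 5.046 = 7.2 + 5.046 = 12.246 ≈ 12.2 °C.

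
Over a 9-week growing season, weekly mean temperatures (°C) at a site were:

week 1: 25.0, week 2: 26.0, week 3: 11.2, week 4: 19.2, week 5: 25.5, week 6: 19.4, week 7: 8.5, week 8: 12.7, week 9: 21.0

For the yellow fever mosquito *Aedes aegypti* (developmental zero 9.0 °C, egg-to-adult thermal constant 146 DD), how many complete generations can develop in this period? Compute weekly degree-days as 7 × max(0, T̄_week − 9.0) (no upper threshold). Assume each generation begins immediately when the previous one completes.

4 generations

Weekly DD (7 × max(0, T̄ − 9.0)): 112.0, 119.0, 15.4, 71.4, 115.5, 72.8, 0.0, 25.9, 84.0.
Season total = 616.0 DD.
Complete generations = ⌊616.0 / 146⌋ = 4.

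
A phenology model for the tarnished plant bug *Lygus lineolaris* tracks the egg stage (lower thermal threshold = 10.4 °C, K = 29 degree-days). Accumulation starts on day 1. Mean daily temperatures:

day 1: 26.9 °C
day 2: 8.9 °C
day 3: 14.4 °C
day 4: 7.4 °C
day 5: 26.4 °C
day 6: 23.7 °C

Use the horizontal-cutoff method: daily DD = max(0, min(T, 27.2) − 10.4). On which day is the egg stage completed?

day 5

Daily DD above 10.4 °C (capped at 16.8): 16.5, 0.0, 4.0, 0.0, 16.0, 13.3.
Cumulative: 16.5, 16.5, 20.5, 20.5, 36.5, 49.8.
The total first reaches 29 DD on day 5.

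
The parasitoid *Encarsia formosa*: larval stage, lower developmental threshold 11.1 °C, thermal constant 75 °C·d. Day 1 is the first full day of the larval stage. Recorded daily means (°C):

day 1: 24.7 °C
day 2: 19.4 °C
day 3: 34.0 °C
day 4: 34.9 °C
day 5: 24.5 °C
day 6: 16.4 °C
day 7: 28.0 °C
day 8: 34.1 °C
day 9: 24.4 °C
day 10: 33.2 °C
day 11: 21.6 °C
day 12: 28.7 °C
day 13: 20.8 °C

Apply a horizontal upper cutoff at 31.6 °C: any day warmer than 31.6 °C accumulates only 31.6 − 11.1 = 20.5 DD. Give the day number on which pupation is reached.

Daily DD above 11.1 °C (capped at 20.5): 13.6, 8.3, 20.5, 20.5, 13.4, 5.3, 16.9, 20.5, 13.3, 20.5, 10.5, 17.6, 9.7.
Cumulative: 13.6, 21.9, 42.4, 62.9, 76.3, 81.6, 98.5, 119.0, 132.3, 152.8, 163.3, 180.9, 190.6.
The total first reaches 75 DD on day 5.

day 5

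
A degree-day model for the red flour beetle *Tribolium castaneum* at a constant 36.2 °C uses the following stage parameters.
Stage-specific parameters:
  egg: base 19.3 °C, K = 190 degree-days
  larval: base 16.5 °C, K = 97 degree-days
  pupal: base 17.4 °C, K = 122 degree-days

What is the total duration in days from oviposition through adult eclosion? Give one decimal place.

22.7 days

egg: 190 / (36.2 − 19.3) = 190 / 16.9 = 11.243 d.
larval: 97 / (36.2 − 16.5) = 97 / 19.7 = 4.924 d.
pupal: 122 / (36.2 − 17.4) = 122 / 18.8 = 6.489 d.
Sum = 22.656 ≈ 22.7 days.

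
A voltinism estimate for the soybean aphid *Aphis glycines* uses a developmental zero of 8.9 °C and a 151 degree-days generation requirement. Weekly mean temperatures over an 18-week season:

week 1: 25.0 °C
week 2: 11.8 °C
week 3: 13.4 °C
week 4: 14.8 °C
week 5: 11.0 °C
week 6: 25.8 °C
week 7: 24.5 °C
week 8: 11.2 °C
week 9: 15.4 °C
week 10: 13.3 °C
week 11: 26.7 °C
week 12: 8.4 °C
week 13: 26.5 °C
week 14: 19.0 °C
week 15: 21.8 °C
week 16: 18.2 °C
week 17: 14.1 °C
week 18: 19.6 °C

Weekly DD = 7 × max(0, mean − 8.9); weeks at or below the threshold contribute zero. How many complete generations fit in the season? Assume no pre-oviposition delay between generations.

Weekly DD (7 × max(0, T̄ − 8.9)): 112.7, 20.3, 31.5, 41.3, 14.7, 118.3, 109.2, 16.1, 45.5, 30.8, 124.6, 0.0, 123.2, 70.7, 90.3, 65.1, 36.4, 74.9.
Season total = 1125.6 DD.
Complete generations = ⌊1125.6 / 151⌋ = 7.

7 generations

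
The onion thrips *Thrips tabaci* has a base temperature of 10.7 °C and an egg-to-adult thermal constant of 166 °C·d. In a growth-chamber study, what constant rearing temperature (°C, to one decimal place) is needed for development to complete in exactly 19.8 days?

19.1 °C

Required daily accumulation = 166 / 19.8 = 8.384 DD/day.
T = T_base + 8.384 = 10.7 + 8.384 = 19.084 ≈ 19.1 °C.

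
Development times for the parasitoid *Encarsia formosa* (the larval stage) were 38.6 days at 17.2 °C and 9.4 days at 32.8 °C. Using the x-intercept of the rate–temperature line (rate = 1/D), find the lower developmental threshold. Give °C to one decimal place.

Equal thermal constants: D₁(T₁ − T_b) = D₂(T₂ − T_b).
38.6·(17.2 − T_b) = 9.4·(32.8 − T_b)
T_b = (38.6·17.2 − 9.4·32.8) / (38.6 − 9.4) = 355.60 / 29.2 = 12.178 °C ≈ 12.2 °C.

12.2 °C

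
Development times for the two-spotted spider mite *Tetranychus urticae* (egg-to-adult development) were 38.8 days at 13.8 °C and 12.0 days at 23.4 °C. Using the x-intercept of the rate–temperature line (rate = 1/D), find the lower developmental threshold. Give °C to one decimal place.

9.5 °C

Linear rate model ⇒ the product D·(T − T_b) is constant across temperatures.
38.8·(13.8 − T_b) = 12.0·(23.4 − T_b)
T_b = (38.8·13.8 − 12.0·23.4) / (38.8 − 12.0) = 254.64 / 26.8 = 9.501 °C ≈ 9.5 °C.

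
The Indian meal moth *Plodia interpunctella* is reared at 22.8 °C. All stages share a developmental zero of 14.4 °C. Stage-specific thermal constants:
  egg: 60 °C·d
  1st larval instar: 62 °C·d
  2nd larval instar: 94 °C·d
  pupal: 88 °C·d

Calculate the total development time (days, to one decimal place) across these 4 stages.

Daily accumulation at 22.8 °C = 22.8 − 14.4 = 8.4 DD/day.
Total K = 60 + 62 + 94 + 88 = 304 DD.
Total duration = 304 / 8.4 = 36.190 ≈ 36.2 days.

36.2 days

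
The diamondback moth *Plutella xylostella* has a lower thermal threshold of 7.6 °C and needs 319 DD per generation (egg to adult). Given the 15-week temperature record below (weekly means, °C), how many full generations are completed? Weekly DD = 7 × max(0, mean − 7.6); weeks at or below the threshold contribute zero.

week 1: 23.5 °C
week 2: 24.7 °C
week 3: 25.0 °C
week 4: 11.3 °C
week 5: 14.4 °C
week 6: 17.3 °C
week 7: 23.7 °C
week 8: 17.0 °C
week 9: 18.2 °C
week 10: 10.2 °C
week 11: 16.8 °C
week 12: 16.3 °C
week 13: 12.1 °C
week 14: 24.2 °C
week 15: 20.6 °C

Weekly DD (7 × max(0, T̄ − 7.6)): 111.3, 119.7, 121.8, 25.9, 47.6, 67.9, 112.7, 65.8, 74.2, 18.2, 64.4, 60.9, 31.5, 116.2, 91.0.
Season total = 1129.1 DD.
Complete generations = ⌊1129.1 / 319⌋ = 3.

3 generations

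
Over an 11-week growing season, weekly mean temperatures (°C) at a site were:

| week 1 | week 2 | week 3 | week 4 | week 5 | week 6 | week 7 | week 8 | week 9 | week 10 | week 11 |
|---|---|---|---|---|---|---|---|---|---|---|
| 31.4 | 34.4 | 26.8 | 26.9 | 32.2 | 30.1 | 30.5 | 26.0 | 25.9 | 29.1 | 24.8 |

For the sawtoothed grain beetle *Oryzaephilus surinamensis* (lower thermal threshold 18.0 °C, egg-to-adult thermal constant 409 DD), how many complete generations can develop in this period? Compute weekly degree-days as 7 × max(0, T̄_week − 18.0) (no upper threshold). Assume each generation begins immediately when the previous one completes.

2 generations

Weekly DD (7 × max(0, T̄ − 18.0)): 93.8, 114.8, 61.6, 62.3, 99.4, 84.7, 87.5, 56.0, 55.3, 77.7, 47.6.
Season total = 840.7 DD.
Complete generations = ⌊840.7 / 409⌋ = 2.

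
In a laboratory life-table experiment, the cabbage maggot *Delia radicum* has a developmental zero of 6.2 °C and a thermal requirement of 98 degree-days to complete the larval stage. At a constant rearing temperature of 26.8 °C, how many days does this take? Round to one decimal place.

Daily accumulation = 26.8 − 6.2 = 20.6 DD/day.
Duration = 98 / 20.6 = 4.757 ≈ 4.8 days.

4.8 days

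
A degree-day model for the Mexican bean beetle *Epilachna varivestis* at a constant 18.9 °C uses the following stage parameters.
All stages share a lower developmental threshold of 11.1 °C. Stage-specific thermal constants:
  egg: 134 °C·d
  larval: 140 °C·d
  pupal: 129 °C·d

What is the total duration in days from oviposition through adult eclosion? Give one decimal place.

51.7 days

Daily accumulation at 18.9 °C = 18.9 − 11.1 = 7.8 DD/day.
Total K = 134 + 140 + 129 = 403 DD.
Total duration = 403 / 7.8 = 51.667 ≈ 51.7 days.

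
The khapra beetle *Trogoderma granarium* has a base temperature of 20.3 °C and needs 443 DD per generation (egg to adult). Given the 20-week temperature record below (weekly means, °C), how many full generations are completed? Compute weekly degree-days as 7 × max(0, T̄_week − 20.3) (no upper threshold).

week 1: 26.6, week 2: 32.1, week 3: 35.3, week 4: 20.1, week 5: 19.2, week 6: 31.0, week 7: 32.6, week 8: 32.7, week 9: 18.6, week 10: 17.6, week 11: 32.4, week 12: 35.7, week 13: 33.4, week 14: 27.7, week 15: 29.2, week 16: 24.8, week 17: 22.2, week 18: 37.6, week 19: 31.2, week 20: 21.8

Weekly DD (7 × max(0, T̄ − 20.3)): 44.1, 82.6, 105.0, 0.0, 0.0, 74.9, 86.1, 86.8, 0.0, 0.0, 84.7, 107.8, 91.7, 51.8, 62.3, 31.5, 13.3, 121.1, 76.3, 10.5.
Season total = 1130.5 DD.
Complete generations = ⌊1130.5 / 443⌋ = 2.

2 generations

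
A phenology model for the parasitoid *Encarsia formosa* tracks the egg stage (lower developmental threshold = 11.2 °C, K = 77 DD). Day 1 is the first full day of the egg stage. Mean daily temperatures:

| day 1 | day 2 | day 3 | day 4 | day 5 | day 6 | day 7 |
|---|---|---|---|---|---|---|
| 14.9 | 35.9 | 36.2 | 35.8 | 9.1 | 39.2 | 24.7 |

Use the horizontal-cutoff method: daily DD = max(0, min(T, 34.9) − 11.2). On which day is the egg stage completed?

Daily DD above 11.2 °C (capped at 23.7): 3.7, 23.7, 23.7, 23.7, 0.0, 23.7, 13.5.
Cumulative: 3.7, 27.4, 51.1, 74.8, 74.8, 98.5, 112.0.
The total first reaches 77 DD on day 6.

day 6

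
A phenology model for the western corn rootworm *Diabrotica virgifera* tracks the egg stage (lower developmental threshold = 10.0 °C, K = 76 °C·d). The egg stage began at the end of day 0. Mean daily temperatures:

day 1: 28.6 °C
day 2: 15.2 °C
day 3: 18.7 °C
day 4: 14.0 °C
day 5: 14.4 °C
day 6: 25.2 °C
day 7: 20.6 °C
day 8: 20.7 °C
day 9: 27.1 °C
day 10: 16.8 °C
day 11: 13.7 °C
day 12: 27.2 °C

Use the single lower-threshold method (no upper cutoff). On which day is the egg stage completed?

day 8

Daily DD above 10.0 °C: 18.6, 5.2, 8.7, 4.0, 4.4, 15.2, 10.6, 10.7, 17.1, 6.8, 3.7, 17.2.
Cumulative: 18.6, 23.8, 32.5, 36.5, 40.9, 56.1, 66.7, 77.4, 94.5, 101.3, 105.0, 122.2.
The total first reaches 76 DD on day 8.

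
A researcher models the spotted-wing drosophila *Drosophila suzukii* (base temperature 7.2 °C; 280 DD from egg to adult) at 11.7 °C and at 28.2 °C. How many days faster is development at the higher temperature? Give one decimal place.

At 11.7 °C: 280 / (11.7 − 7.2) = 280 / 4.5 = 62.222 d.
At 28.2 °C: 280 / (28.2 − 7.2) = 280 / 21.0 = 13.333 d.
Difference = |62.222 − 13.333| = 48.889 ≈ 48.9 days.

48.9 days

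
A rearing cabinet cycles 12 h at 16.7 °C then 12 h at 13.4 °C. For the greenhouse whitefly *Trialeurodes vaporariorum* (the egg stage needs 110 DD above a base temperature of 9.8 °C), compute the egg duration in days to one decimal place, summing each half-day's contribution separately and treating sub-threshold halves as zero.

Day half: max(0, 16.7 − 9.8) × 0.5 = 6.9 × 0.5 = 3.45 DD.
Night half: max(0, 13.4 − 9.8) × 0.5 = 3.6 × 0.5 = 1.80 DD.
Per 24 h: 5.25 DD/day.
Duration = 110 / 5.25 = 20.952 ≈ 21.0 days.

21.0 days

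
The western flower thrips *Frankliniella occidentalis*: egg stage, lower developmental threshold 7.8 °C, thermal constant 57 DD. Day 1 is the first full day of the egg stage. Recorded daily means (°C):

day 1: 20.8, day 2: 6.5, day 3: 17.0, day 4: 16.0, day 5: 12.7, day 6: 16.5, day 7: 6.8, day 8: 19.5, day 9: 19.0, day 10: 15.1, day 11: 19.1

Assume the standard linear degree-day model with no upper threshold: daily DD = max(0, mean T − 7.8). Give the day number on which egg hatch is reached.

Daily DD above 7.8 °C: 13.0, 0.0, 9.2, 8.2, 4.9, 8.7, 0.0, 11.7, 11.2, 7.3, 11.3.
Cumulative: 13.0, 13.0, 22.2, 30.4, 35.3, 44.0, 44.0, 55.7, 66.9, 74.2, 85.5.
The total first reaches 57 DD on day 9.

day 9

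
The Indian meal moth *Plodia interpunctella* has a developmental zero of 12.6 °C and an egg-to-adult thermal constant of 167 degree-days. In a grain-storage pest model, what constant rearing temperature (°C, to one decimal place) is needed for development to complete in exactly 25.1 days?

19.3 °C

Required daily accumulation = 167 / 25.1 = 6.653 DD/day.
T = T_base + 6.653 = 12.6 + 6.653 = 19.253 ≈ 19.3 °C.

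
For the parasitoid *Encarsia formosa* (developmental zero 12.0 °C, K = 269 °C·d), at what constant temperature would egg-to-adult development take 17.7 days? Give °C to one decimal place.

27.2 °C

Required daily accumulation = 269 / 17.7 = 15.198 DD/day.
T = T_base + 15.198 = 12.0 + 15.198 = 27.198 ≈ 27.2 °C.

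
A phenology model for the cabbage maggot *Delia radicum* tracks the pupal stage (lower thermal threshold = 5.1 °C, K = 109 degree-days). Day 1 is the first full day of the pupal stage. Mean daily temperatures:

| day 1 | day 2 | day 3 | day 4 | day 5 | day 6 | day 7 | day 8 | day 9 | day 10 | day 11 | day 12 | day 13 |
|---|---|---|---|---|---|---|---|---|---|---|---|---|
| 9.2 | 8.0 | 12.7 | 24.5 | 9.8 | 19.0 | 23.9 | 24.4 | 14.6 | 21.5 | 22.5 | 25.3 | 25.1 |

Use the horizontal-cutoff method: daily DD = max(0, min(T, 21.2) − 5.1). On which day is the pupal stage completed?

day 11

Daily DD above 5.1 °C (capped at 16.1): 4.1, 2.9, 7.6, 16.1, 4.7, 13.9, 16.1, 16.1, 9.5, 16.1, 16.1, 16.1, 16.1.
Cumulative: 4.1, 7.0, 14.6, 30.7, 35.4, 49.3, 65.4, 81.5, 91.0, 107.1, 123.2, 139.3, 155.4.
The total first reaches 109 DD on day 11.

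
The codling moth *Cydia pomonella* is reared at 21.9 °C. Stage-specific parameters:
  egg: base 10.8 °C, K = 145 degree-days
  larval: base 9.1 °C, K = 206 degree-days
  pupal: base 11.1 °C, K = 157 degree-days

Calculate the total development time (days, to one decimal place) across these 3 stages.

43.7 days

egg: 145 / (21.9 − 10.8) = 145 / 11.1 = 13.063 d.
larval: 206 / (21.9 − 9.1) = 206 / 12.8 = 16.094 d.
pupal: 157 / (21.9 − 11.1) = 157 / 10.8 = 14.537 d.
Sum = 43.694 ≈ 43.7 days.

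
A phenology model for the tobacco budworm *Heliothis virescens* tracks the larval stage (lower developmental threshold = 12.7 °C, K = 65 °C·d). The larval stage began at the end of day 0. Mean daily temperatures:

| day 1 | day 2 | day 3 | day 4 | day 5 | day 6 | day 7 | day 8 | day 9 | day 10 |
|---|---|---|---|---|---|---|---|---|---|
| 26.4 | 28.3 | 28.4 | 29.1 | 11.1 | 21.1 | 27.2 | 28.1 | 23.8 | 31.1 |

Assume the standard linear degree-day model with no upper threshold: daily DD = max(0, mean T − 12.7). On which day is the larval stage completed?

day 6

Daily DD above 12.7 °C: 13.7, 15.6, 15.7, 16.4, 0.0, 8.4, 14.5, 15.4, 11.1, 18.4.
Cumulative: 13.7, 29.3, 45.0, 61.4, 61.4, 69.8, 84.3, 99.7, 110.8, 129.2.
The total first reaches 65 DD on day 6.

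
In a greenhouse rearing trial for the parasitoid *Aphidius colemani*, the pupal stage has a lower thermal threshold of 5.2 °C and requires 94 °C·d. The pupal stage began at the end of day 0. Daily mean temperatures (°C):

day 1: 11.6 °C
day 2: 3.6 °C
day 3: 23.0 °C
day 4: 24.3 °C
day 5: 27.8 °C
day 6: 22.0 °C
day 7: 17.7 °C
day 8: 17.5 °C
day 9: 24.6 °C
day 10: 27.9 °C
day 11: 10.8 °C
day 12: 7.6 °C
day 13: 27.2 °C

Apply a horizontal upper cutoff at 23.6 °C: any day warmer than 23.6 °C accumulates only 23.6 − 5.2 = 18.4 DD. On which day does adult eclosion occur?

Daily DD above 5.2 °C (capped at 18.4): 6.4, 0.0, 17.8, 18.4, 18.4, 16.8, 12.5, 12.3, 18.4, 18.4, 5.6, 2.4, 18.4.
Cumulative: 6.4, 6.4, 24.2, 42.6, 61.0, 77.8, 90.3, 102.6, 121.0, 139.4, 145.0, 147.4, 165.8.
The total first reaches 94 DD on day 8.

day 8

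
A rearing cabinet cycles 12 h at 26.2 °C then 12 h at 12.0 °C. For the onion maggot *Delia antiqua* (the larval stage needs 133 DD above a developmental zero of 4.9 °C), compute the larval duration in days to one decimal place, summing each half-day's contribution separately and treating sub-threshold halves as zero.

Day half: max(0, 26.2 − 4.9) × 0.5 = 21.3 × 0.5 = 10.65 DD.
Night half: max(0, 12.0 − 4.9) × 0.5 = 7.1 × 0.5 = 3.55 DD.
Per 24 h: 14.20 DD/day.
Duration = 133 / 14.20 = 9.366 ≈ 9.4 days.

9.4 days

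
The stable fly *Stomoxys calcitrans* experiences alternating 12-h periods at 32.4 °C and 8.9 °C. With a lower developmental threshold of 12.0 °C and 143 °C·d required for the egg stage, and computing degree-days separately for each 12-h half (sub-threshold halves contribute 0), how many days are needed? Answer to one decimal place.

14.0 days

Day half: max(0, 32.4 − 12.0) × 0.5 = 20.4 × 0.5 = 10.20 DD.
Night half: max(0, 8.9 − 12.0) × 0.5 = 0.0 × 0.5 = 0.00 DD.
Per 24 h: 10.20 DD/day.
Duration = 143 / 10.20 = 14.020 ≈ 14.0 days.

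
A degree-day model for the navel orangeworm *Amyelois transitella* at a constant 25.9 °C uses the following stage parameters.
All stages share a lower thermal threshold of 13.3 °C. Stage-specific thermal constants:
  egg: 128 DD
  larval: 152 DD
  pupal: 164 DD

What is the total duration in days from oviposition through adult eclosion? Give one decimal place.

Daily accumulation at 25.9 °C = 25.9 − 13.3 = 12.6 DD/day.
Total K = 128 + 152 + 164 = 444 DD.
Total duration = 444 / 12.6 = 35.238 ≈ 35.2 days.

35.2 days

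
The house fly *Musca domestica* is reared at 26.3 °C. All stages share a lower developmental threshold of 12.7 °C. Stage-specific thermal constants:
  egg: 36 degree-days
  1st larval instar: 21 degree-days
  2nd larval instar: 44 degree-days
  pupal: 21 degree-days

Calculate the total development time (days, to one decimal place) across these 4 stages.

9.0 days

Daily accumulation at 26.3 °C = 26.3 − 12.7 = 13.6 DD/day.
Total K = 36 + 21 + 44 + 21 = 122 DD.
Total duration = 122 / 13.6 = 8.971 ≈ 9.0 days.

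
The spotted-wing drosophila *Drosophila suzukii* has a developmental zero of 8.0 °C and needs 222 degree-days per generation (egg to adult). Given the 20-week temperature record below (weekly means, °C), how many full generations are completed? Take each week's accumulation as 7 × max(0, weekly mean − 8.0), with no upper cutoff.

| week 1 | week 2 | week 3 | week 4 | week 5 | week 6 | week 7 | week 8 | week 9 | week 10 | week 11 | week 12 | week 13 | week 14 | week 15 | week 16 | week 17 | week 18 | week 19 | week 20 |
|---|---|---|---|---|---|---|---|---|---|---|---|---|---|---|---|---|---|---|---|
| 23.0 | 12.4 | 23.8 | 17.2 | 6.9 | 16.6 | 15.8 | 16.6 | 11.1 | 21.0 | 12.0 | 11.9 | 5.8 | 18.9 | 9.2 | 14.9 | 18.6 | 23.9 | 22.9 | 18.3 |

Weekly DD (7 × max(0, T̄ − 8.0)): 105.0, 30.8, 110.6, 64.4, 0.0, 60.2, 54.6, 60.2, 21.7, 91.0, 28.0, 27.3, 0.0, 76.3, 8.4, 48.3, 74.2, 111.3, 104.3, 72.1.
Season total = 1148.7 DD.
Complete generations = ⌊1148.7 / 222⌋ = 5.

5 generations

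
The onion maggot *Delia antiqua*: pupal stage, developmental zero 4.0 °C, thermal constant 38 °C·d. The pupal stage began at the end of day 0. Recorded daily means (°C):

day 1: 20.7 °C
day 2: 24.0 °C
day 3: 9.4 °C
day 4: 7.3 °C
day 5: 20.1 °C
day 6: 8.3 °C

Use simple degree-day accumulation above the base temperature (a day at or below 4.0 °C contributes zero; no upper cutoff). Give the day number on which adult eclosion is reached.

day 3

Daily DD above 4.0 °C: 16.7, 20.0, 5.4, 3.3, 16.1, 4.3.
Cumulative: 16.7, 36.7, 42.1, 45.4, 61.5, 65.8.
The total first reaches 38 DD on day 3.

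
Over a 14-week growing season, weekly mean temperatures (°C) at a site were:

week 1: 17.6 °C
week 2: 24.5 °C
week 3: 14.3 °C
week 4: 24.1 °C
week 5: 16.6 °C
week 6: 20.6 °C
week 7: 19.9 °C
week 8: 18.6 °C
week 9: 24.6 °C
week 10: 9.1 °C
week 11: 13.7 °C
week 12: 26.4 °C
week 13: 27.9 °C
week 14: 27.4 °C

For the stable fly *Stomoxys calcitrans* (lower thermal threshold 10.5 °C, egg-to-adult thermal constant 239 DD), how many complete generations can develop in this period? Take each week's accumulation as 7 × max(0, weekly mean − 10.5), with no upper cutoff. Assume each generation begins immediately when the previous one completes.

Weekly DD (7 × max(0, T̄ − 10.5)): 49.7, 98.0, 26.6, 95.2, 42.7, 70.7, 65.8, 56.7, 98.7, 0.0, 22.4, 111.3, 121.8, 118.3.
Season total = 977.9 DD.
Complete generations = ⌊977.9 / 239⌋ = 4.

4 generations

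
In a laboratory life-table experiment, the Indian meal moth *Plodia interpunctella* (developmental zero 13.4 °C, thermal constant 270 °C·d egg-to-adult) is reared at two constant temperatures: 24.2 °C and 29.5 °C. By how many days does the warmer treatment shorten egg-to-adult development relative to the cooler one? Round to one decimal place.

8.2 days

At 24.2 °C: 270 / (24.2 − 13.4) = 270 / 10.8 = 25.000 d.
At 29.5 °C: 270 / (29.5 − 13.4) = 270 / 16.1 = 16.770 d.
Difference = |25.000 − 16.770| = 8.230 ≈ 8.2 days.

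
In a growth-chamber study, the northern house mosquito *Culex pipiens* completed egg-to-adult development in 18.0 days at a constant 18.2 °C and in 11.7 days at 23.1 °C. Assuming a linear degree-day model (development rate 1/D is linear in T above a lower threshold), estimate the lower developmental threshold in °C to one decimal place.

9.1 °C

Under the model K = D·(T − T_b), so D₁·(T₁ − T_b) = D₂·(T₂ − T_b).
18.0·(18.2 − T_b) = 11.7·(23.1 − T_b)
T_b = (18.0·18.2 − 11.7·23.1) / (18.0 − 11.7) = 57.33 / 6.3 = 9.100 °C ≈ 9.1 °C.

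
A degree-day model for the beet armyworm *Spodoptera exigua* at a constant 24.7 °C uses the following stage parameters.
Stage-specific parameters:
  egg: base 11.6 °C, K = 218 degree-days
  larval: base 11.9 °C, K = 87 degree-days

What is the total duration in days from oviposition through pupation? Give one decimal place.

23.4 days

egg: 218 / (24.7 − 11.6) = 218 / 13.1 = 16.641 d.
larval: 87 / (24.7 − 11.9) = 87 / 12.8 = 6.797 d.
Sum = 23.438 ≈ 23.4 days.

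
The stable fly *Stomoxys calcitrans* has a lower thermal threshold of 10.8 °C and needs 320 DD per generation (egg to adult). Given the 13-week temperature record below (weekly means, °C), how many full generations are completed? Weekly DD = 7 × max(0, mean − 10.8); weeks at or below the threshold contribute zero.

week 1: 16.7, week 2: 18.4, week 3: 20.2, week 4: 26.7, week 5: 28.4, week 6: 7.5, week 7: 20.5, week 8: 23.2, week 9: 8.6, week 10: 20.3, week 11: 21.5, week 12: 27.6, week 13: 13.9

2 generations

Weekly DD (7 × max(0, T̄ − 10.8)): 41.3, 53.2, 65.8, 111.3, 123.2, 0.0, 67.9, 86.8, 0.0, 66.5, 74.9, 117.6, 21.7.
Season total = 830.2 DD.
Complete generations = ⌊830.2 / 320⌋ = 2.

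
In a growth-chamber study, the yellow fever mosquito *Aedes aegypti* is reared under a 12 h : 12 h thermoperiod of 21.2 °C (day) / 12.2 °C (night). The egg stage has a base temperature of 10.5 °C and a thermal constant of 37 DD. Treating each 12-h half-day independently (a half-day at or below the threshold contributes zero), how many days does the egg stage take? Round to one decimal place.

Day half: max(0, 21.2 − 10.5) × 0.5 = 10.7 × 0.5 = 5.35 DD.
Night half: max(0, 12.2 − 10.5) × 0.5 = 1.7 × 0.5 = 0.85 DD.
Per 24 h: 6.20 DD/day.
Duration = 37 / 6.20 = 5.968 ≈ 6.0 days.

6.0 days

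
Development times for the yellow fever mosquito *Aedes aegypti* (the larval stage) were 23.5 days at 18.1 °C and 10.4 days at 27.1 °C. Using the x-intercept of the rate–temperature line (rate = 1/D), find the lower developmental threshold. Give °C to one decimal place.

11.0 °C

Equal thermal constants: D₁(T₁ − T_b) = D₂(T₂ − T_b).
23.5·(18.1 − T_b) = 10.4·(27.1 − T_b)
T_b = (23.5·18.1 − 10.4·27.1) / (23.5 − 10.4) = 143.51 / 13.1 = 10.955 °C ≈ 11.0 °C.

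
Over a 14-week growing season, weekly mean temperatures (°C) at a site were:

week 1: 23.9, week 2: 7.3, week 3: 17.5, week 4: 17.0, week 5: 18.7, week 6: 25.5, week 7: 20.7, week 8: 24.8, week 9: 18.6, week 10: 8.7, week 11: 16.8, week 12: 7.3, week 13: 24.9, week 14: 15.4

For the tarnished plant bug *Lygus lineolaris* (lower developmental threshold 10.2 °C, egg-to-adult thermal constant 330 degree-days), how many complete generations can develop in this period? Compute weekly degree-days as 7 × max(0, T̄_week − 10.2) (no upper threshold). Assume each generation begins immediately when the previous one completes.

2 generations

Weekly DD (7 × max(0, T̄ − 10.2)): 95.9, 0.0, 51.1, 47.6, 59.5, 107.1, 73.5, 102.2, 58.8, 0.0, 46.2, 0.0, 102.9, 36.4.
Season total = 781.2 DD.
Complete generations = ⌊781.2 / 330⌋ = 2.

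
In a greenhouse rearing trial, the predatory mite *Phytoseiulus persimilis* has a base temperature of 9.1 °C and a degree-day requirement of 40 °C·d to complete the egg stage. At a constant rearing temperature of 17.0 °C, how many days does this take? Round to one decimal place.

5.1 days

Daily accumulation = 17.0 − 9.1 = 7.9 DD/day.
Duration = 40 / 7.9 = 5.063 ≈ 5.1 days.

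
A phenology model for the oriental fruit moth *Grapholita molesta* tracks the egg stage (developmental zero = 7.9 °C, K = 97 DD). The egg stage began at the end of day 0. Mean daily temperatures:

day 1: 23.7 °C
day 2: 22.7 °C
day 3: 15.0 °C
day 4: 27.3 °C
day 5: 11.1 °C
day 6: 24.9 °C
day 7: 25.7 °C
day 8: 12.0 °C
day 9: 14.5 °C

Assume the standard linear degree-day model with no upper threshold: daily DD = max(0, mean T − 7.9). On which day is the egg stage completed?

day 8

Daily DD above 7.9 °C: 15.8, 14.8, 7.1, 19.4, 3.2, 17.0, 17.8, 4.1, 6.6.
Cumulative: 15.8, 30.6, 37.7, 57.1, 60.3, 77.3, 95.1, 99.2, 105.8.
The total first reaches 97 DD on day 8.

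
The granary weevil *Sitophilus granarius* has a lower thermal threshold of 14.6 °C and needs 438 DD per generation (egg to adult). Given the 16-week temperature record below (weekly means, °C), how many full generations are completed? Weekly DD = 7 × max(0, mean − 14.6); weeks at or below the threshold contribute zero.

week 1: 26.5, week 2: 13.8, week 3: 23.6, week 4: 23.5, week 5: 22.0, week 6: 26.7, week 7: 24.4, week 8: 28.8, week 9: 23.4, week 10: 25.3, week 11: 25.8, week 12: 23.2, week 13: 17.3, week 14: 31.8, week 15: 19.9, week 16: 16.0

Weekly DD (7 × max(0, T̄ − 14.6)): 83.3, 0.0, 63.0, 62.3, 51.8, 84.7, 68.6, 99.4, 61.6, 74.9, 78.4, 60.2, 18.9, 120.4, 37.1, 9.8.
Season total = 974.4 DD.
Complete generations = ⌊974.4 / 438⌋ = 2.

2 generations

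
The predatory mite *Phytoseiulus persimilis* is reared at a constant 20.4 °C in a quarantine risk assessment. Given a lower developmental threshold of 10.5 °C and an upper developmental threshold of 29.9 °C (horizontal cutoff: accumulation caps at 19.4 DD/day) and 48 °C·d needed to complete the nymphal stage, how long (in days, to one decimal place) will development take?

Daily accumulation = 20.4 − 10.5 = 9.9 DD/day.
Duration = 48 / 9.9 = 4.848 ≈ 4.8 days.

4.8 days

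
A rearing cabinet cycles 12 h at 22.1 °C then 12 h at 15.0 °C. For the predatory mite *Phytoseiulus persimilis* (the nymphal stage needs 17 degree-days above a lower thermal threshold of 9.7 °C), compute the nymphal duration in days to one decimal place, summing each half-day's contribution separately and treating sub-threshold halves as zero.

Day half: max(0, 22.1 − 9.7) × 0.5 = 12.4 × 0.5 = 6.20 DD.
Night half: max(0, 15.0 − 9.7) × 0.5 = 5.3 × 0.5 = 2.65 DD.
Per 24 h: 8.85 DD/day.
Duration = 17 / 8.85 = 1.921 ≈ 1.9 days.

1.9 days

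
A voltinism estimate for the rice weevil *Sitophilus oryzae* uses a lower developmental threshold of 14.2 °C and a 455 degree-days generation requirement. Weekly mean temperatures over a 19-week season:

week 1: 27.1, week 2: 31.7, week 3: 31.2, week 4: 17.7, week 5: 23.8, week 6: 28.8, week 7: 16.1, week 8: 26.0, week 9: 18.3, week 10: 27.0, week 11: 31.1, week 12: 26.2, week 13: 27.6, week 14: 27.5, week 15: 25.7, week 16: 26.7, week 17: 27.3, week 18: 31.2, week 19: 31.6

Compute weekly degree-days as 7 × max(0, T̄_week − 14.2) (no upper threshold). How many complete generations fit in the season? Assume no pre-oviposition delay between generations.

Weekly DD (7 × max(0, T̄ − 14.2)): 90.3, 122.5, 119.0, 24.5, 67.2, 102.2, 13.3, 82.6, 28.7, 89.6, 118.3, 84.0, 93.8, 93.1, 80.5, 87.5, 91.7, 119.0, 121.8.
Season total = 1629.6 DD.
Complete generations = ⌊1629.6 / 455⌋ = 3.

3 generations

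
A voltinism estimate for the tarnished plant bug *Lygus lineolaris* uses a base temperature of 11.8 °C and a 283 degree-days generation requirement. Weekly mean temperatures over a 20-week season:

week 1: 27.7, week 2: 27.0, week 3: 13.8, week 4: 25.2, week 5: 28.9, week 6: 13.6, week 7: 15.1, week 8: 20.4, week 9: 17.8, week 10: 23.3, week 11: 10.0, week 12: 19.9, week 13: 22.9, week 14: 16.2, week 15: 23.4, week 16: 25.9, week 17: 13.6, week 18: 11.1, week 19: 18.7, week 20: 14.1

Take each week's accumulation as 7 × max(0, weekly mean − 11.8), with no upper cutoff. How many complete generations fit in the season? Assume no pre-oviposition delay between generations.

3 generations

Weekly DD (7 × max(0, T̄ − 11.8)): 111.3, 106.4, 14.0, 93.8, 119.7, 12.6, 23.1, 60.2, 42.0, 80.5, 0.0, 56.7, 77.7, 30.8, 81.2, 98.7, 12.6, 0.0, 48.3, 16.1.
Season total = 1085.7 DD.
Complete generations = ⌊1085.7 / 283⌋ = 3.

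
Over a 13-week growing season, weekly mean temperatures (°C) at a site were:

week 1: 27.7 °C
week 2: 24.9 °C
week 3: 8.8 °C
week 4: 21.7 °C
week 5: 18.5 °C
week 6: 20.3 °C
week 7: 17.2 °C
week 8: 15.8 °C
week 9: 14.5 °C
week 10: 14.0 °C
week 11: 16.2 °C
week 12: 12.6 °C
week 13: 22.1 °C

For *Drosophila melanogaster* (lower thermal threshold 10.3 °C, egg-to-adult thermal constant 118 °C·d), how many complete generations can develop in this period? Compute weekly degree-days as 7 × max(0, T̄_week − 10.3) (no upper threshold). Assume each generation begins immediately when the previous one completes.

Weekly DD (7 × max(0, T̄ − 10.3)): 121.8, 102.2, 0.0, 79.8, 57.4, 70.0, 48.3, 38.5, 29.4, 25.9, 41.3, 16.1, 82.6.
Season total = 713.3 DD.
Complete generations = ⌊713.3 / 118⌋ = 6.

6 generations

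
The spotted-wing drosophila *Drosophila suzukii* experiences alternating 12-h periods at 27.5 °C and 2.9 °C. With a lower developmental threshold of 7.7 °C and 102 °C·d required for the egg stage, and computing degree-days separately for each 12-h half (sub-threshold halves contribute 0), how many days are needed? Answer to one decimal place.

10.3 days

Day half: max(0, 27.5 − 7.7) × 0.5 = 19.8 × 0.5 = 9.90 DD.
Night half: max(0, 2.9 − 7.7) × 0.5 = 0.0 × 0.5 = 0.00 DD.
Per 24 h: 9.90 DD/day.
Duration = 102 / 9.90 = 10.303 ≈ 10.3 days.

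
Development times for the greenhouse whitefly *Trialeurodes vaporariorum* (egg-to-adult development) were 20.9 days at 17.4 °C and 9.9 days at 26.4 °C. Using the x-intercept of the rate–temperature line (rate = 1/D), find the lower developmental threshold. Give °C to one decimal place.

9.3 °C

Linear rate model ⇒ the product D·(T − T_b) is constant across temperatures.
20.9·(17.4 − T_b) = 9.9·(26.4 − T_b)
T_b = (20.9·17.4 − 9.9·26.4) / (20.9 − 9.9) = 102.30 / 11.0 = 9.300 °C ≈ 9.3 °C.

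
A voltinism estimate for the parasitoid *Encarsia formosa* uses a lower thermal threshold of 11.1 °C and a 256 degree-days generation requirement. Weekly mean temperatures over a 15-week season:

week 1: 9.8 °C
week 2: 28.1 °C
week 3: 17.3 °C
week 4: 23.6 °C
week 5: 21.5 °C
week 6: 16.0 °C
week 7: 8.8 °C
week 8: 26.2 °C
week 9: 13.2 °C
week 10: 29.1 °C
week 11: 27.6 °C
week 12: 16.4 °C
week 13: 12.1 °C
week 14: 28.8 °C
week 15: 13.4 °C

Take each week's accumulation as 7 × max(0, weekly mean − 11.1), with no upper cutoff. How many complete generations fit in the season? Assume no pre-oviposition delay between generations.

3 generations

Weekly DD (7 × max(0, T̄ − 11.1)): 0.0, 119.0, 43.4, 87.5, 72.8, 34.3, 0.0, 105.7, 14.7, 126.0, 115.5, 37.1, 7.0, 123.9, 16.1.
Season total = 903.0 DD.
Complete generations = ⌊903.0 / 256⌋ = 3.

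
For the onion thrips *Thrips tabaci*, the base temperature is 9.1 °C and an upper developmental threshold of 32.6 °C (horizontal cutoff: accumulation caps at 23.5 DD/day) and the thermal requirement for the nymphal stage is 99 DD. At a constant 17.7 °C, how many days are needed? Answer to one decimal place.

11.5 days

Daily accumulation = 17.7 − 9.1 = 8.6 DD/day.
Duration = 99 / 8.6 = 11.512 ≈ 11.5 days.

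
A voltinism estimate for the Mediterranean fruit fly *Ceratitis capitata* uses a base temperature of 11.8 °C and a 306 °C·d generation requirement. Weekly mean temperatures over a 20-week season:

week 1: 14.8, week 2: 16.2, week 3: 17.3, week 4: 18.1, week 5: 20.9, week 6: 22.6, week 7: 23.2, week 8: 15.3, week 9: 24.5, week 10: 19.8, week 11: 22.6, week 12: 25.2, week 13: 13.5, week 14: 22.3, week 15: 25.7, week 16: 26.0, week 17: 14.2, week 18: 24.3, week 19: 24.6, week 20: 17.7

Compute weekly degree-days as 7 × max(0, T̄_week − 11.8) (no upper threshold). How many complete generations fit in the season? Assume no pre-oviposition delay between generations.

Weekly DD (7 × max(0, T̄ − 11.8)): 21.0, 30.8, 38.5, 44.1, 63.7, 75.6, 79.8, 24.5, 88.9, 56.0, 75.6, 93.8, 11.9, 73.5, 97.3, 99.4, 16.8, 87.5, 89.6, 41.3.
Season total = 1209.6 DD.
Complete generations = ⌊1209.6 / 306⌋ = 3.

3 generations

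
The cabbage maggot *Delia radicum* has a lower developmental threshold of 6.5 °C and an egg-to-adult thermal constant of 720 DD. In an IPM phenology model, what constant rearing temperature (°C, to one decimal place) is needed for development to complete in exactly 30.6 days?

Required daily accumulation = 720 / 30.6 = 23.529 DD/day.
T = T_base + 23.529 = 6.5 + 23.529 = 30.029 ≈ 30.0 °C.

30.0 °C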